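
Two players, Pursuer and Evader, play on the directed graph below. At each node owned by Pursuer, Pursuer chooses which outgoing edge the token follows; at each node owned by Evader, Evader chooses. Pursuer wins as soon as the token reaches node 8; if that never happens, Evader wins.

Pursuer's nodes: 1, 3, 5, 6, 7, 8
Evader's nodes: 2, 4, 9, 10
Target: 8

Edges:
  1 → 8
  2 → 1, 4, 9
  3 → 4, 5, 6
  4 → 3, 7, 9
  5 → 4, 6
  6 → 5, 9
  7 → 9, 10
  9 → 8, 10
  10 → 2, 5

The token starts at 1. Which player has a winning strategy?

A0 = {8}
A1: add {1} — 1 (Pursuer) has 1→8.
A2 = A1; e.g. 2 (Evader) can still go to 4. Fixed point.
1 ∈ A1, so Pursuer can force the target.

Pursuer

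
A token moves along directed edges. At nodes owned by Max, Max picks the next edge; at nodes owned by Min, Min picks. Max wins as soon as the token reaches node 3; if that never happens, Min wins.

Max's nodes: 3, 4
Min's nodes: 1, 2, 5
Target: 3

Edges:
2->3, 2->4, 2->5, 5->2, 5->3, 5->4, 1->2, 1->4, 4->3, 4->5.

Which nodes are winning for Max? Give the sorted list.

3, 4

A0 = {3}
A1: add {4} — 4 (Max) has 4→3.
A2 = A1; e.g. 1 (Min) can still go to 2. Fixed point.
Max's winning region = {3, 4}.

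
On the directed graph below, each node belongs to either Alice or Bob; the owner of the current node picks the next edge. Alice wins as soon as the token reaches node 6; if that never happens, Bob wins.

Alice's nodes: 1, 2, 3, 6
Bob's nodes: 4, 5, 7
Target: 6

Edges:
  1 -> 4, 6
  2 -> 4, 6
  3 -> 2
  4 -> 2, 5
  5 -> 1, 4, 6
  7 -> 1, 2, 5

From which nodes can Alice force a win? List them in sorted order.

A0 = {6}
A1: add {1, 2} — 1 (Alice) has 1→6; 2 (Alice) has 2→6.
A2: add {3} — 3 (Alice) has 3→2.
A3 = A2; e.g. 4 (Bob) can still go to 5. Fixed point.
Alice's winning region = {1, 2, 3, 6}.

1, 2, 3, 6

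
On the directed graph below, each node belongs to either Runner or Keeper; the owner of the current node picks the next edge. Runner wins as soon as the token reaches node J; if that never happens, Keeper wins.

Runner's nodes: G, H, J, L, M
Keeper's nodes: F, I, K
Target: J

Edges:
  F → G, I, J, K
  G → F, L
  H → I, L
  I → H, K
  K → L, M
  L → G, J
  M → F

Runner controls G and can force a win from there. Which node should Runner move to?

L

A0 = {J}
A1: add {L} — L (Runner) has L→J.
A2: add {G, H} — G (Runner) has G→L; H (Runner) has H→L.
A3 = A2; e.g. F (Keeper) can still go to I. Fixed point.
From G, successor L is in the attractor (rank 1); the other successor F is not.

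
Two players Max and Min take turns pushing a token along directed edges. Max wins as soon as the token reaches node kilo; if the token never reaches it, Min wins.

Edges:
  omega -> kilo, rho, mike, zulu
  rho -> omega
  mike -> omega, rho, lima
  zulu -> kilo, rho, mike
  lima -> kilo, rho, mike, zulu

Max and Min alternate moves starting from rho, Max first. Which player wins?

Min

Track states (vertex, player-to-move).
A0 = {(kilo,Max), (kilo,Min)}
A1: add {(omega,Max), (zulu,Max), (lima,Max)}.
A2: add {(rho,Min)}.
A3: add {(mike,Max)}.
A4 = A3; e.g. (omega,Min) stays out. (rho,Max) never enters ⇒ Min avoids the target.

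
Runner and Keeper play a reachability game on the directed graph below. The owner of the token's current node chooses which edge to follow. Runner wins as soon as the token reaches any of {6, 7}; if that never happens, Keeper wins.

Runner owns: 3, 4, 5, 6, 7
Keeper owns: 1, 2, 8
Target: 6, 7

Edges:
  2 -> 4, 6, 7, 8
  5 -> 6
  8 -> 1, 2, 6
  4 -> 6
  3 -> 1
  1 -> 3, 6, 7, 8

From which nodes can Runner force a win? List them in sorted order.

A0 = {6, 7}
A1: add {4, 5} — 4 (Runner) has 4→6; 5 (Runner) has 5→6.
A2 = A1; e.g. 1 (Keeper) can still go to 3. Fixed point.
Runner's winning region = {4, 5, 6, 7}.

4, 5, 6, 7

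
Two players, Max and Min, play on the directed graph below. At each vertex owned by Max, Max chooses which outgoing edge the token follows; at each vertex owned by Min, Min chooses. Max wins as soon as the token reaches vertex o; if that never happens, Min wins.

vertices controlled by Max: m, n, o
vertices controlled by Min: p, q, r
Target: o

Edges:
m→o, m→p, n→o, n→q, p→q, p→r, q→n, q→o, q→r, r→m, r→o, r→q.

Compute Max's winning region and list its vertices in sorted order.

m, n, o

A0 = {o}
A1: add {m, n} — m (Max) has m→o; n (Max) has n→o.
A2 = A1; e.g. p (Min) can still go to q. Fixed point.
Max's winning region = {m, n, o}.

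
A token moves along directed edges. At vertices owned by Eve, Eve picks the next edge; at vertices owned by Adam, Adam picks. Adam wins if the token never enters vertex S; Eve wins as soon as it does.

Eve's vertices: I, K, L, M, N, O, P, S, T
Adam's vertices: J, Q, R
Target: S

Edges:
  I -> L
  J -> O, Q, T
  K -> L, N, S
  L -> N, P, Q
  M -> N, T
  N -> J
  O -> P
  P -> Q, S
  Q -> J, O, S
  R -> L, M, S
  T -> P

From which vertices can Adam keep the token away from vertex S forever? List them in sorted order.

J, N, Q

A0 = {S}
A1: add {K, P} — K (Eve) has K→S; P (Eve) has P→S.
A2: add {L, O, T} — L (Eve) has L→P; O (Eve) has O→P; T (Eve) has T→P.
A3: add {I, M} — I (Eve) has I→L; M (Eve) has M→T.
A4: add {R} — R (Adam): all of {L, M, S} already in.
A5 = A4; e.g. J (Adam) can still go to Q. Fixed point.
Eve's attractor = {I, K, L, M, O, P, R, S, T}; Adam avoids the target exactly from the complement.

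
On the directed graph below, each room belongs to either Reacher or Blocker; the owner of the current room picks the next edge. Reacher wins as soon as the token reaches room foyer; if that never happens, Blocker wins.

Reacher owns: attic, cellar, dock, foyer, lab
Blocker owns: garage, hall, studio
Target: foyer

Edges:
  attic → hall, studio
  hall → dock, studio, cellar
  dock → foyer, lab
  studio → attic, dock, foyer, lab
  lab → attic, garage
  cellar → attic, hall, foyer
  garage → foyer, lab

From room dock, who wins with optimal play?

Reacher

A0 = {foyer}
A1: add {cellar, dock} — dock (Reacher) has dock→foyer; cellar (Reacher) has cellar→foyer.
A2 = A1; e.g. attic (Reacher) has no edge into A1. Fixed point.
dock ∈ A1, so Reacher can force the target.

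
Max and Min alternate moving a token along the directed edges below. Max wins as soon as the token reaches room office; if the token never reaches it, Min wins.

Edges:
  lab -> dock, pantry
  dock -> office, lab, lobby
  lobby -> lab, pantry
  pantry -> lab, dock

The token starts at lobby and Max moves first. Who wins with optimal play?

Min

Track states (vertex, player-to-move).
A0 = {(office,Max), (office,Min)}
A1: add {(dock,Max)}.
A2 = A1; e.g. (lab,Max) stays out. (lobby,Max) never enters ⇒ Min avoids the target.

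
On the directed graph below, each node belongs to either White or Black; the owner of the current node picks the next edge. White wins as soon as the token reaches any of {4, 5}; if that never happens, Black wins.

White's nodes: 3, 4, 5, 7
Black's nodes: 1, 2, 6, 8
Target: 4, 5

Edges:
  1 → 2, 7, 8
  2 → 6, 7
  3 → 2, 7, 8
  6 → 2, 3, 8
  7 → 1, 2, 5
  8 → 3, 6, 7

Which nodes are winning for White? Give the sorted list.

A0 = {4, 5}
A1: add {7} — 7 (White) has 7→5.
A2: add {3} — 3 (White) has 3→7.
A3 = A2; e.g. 1 (Black) can still go to 2. Fixed point.
White's winning region = {3, 4, 5, 7}.

3, 4, 5, 7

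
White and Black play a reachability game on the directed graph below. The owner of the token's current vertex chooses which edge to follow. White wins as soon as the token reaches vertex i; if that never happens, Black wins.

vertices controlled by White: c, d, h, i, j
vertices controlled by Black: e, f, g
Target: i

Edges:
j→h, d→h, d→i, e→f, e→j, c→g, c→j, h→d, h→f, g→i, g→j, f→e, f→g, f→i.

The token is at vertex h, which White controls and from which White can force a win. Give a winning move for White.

A0 = {i}
A1: add {d} — d (White) has d→i.
A2: add {h} — h (White) has h→d.
A3: add {j} — j (White) has j→h.
A4: add {c, g} — c (White) has c→j; g (Black): all of {i, j} already in.
A5 = A4; e.g. e (Black) can still go to f. Fixed point.
From h, successor d is in the attractor (rank 1); the other successor f is not.

d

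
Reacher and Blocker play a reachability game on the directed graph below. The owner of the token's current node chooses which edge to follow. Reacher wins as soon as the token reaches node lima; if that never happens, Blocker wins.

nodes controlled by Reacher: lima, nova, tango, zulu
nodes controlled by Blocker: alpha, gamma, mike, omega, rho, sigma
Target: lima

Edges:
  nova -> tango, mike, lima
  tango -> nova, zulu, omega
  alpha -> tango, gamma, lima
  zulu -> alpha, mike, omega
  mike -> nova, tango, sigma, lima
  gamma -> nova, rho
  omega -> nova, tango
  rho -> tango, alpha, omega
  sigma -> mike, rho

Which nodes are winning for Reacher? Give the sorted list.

A0 = {lima}
A1: add {nova} — nova (Reacher) has nova→lima.
A2: add {tango} — tango (Reacher) has tango→nova.
A3: add {omega} — omega (Blocker): all of {nova, tango} already in.
A4: add {zulu} — zulu (Reacher) has zulu→omega.
A5 = A4; e.g. alpha (Blocker) can still go to gamma. Fixed point.
Reacher's winning region = {lima, nova, omega, tango, zulu}.

lima, nova, omega, tango, zulu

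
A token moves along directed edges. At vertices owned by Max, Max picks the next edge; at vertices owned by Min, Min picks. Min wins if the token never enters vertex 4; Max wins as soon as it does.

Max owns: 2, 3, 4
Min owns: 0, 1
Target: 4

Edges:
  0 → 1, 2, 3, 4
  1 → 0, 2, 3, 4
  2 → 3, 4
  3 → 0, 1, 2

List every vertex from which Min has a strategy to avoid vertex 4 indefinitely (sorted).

A0 = {4}
A1: add {2} — 2 (Max) has 2→4.
A2: add {3} — 3 (Max) has 3→2.
A3 = A2; e.g. 0 (Min) can still go to 1. Fixed point.
Max's attractor = {2, 3, 4}; Min avoids the target exactly from the complement.

0, 1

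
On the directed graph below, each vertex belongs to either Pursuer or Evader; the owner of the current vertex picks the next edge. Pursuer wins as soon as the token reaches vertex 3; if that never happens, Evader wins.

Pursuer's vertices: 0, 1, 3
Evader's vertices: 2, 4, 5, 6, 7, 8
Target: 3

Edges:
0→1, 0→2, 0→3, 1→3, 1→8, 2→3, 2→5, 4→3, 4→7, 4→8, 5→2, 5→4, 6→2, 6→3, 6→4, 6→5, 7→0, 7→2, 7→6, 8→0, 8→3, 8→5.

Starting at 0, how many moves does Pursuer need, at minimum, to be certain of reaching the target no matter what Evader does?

A0 = {3}
A1: add {0, 1} — 0 (Pursuer) has 0→3; 1 (Pursuer) has 1→3.
A2 = A1; e.g. 2 (Evader) can still go to 5. Fixed point.
0 enters the attractor at level 1, so Pursuer can force the target in 1 move from there.

1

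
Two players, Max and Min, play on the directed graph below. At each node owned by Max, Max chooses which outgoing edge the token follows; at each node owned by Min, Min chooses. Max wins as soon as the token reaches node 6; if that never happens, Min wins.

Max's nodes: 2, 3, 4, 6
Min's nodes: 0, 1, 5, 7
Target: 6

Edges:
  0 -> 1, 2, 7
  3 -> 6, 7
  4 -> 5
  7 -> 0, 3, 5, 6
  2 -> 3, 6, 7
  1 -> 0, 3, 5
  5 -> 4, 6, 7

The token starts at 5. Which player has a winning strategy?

A0 = {6}
A1: add {2, 3} — 2 (Max) has 2→6; 3 (Max) has 3→6.
A2 = A1; e.g. 0 (Min) can still go to 1. Fixed point.
5 never enters the attractor, so Min can avoid the target forever.

Min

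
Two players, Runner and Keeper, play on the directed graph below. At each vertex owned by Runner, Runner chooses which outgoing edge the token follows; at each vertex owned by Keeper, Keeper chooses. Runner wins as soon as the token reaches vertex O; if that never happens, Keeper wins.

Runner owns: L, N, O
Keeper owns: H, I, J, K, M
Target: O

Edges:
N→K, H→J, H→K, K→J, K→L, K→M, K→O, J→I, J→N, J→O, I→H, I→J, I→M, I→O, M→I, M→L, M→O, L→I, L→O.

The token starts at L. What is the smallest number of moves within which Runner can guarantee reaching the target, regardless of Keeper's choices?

1

A0 = {O}
A1: add {L} — L (Runner) has L→O.
A2 = A1; e.g. H (Keeper) can still go to J. Fixed point.
L enters the attractor at level 1, so Runner can force the target in 1 move from there.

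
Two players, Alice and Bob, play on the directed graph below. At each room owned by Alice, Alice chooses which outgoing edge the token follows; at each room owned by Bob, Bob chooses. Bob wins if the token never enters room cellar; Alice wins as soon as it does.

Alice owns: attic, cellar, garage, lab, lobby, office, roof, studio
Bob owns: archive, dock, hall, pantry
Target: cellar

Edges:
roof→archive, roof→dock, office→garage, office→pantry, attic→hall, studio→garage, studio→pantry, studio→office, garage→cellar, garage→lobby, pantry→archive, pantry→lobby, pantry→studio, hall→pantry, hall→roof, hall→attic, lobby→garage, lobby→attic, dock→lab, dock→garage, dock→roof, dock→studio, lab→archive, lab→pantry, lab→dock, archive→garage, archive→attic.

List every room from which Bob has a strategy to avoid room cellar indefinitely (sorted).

archive, attic, dock, hall, lab, pantry, roof

A0 = {cellar}
A1: add {garage} — garage (Alice) has garage→cellar.
A2: add {lobby, office, studio} — lobby (Alice) has lobby→garage; office (Alice) has office→garage; studio (Alice) has studio→garage.
A3 = A2; e.g. archive (Bob) can still go to attic. Fixed point.
Alice's attractor = {cellar, garage, lobby, office, studio}; Bob avoids the target exactly from the complement.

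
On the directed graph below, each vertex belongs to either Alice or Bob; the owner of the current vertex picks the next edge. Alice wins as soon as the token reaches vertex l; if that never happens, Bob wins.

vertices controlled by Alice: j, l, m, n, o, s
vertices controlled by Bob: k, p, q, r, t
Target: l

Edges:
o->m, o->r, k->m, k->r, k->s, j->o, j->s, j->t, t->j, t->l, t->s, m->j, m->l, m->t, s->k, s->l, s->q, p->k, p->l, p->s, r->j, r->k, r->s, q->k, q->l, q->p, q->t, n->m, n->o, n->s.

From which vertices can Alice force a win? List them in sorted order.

j, l, m, n, o, s, t

A0 = {l}
A1: add {m, s} — m (Alice) has m→l; s (Alice) has s→l.
A2: add {j, n, o} — j (Alice) has j→s; n (Alice) has n→m; o (Alice) has o→m.
A3: add {t} — t (Bob): all of {j, l, s} already in.
A4 = A3; e.g. k (Bob) can still go to r. Fixed point.
Alice's winning region = {j, l, m, n, o, s, t}.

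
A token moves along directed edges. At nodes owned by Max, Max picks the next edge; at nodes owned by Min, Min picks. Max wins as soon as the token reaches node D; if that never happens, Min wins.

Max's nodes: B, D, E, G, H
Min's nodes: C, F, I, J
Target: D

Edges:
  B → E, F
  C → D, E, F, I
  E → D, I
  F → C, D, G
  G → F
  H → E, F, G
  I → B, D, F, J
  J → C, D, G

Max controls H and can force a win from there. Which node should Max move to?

A0 = {D}
A1: add {E} — E (Max) has E→D.
A2: add {B, H} — B (Max) has B→E; H (Max) has H→E.
A3 = A2; e.g. C (Min) can still go to F. Fixed point.
From H, successor E is in the attractor (rank 1); the other successors F, G are not.

E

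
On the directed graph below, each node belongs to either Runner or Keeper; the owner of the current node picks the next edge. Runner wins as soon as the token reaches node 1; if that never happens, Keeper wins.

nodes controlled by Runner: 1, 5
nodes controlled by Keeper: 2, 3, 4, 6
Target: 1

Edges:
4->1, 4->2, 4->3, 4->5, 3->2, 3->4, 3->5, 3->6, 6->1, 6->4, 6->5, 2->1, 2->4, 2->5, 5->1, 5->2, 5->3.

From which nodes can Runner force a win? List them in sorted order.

1, 5

A0 = {1}
A1: add {5} — 5 (Runner) has 5→1.
A2 = A1; e.g. 2 (Keeper) can still go to 4. Fixed point.
Runner's winning region = {1, 5}.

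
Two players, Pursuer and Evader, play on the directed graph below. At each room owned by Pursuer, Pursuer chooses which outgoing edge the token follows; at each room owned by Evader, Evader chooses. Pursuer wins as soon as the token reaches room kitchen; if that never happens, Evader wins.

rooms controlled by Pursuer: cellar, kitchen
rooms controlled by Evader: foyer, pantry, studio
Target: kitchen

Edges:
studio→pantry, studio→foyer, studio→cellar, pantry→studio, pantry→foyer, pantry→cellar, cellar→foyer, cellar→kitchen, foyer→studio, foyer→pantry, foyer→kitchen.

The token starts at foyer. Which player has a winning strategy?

A0 = {kitchen}
A1: add {cellar} — cellar (Pursuer) has cellar→kitchen.
A2 = A1; e.g. studio (Evader) can still go to pantry. Fixed point.
foyer never enters the attractor, so Evader can avoid the target forever.

Evader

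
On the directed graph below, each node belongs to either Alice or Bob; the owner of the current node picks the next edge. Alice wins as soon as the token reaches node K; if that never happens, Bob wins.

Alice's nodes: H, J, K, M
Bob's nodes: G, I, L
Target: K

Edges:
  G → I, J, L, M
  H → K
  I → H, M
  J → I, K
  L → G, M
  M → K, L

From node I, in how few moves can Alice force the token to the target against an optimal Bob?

A0 = {K}
A1: add {H, J, M} — H (Alice) has H→K; J (Alice) has J→K; M (Alice) has M→K.
A2: add {I} — I (Bob): all of {H, M} already in.
A3 = A2; e.g. G (Bob) can still go to L. Fixed point.
I enters the attractor at level 2, so Alice can force the target in 2 moves from there.

2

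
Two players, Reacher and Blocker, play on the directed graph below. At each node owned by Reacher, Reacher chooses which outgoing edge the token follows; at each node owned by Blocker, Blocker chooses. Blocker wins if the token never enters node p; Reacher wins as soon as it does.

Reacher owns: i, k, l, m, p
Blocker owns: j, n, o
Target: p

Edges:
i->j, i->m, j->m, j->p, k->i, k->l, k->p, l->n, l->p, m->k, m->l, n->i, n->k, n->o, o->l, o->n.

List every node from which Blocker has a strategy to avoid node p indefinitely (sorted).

A0 = {p}
A1: add {k, l} — k (Reacher) has k→p; l (Reacher) has l→p.
A2: add {m} — m (Reacher) has m→k.
A3: add {i, j} — i (Reacher) has i→m; j (Blocker): all of {m, p} already in.
A4 = A3; e.g. n (Blocker) can still go to o. Fixed point.
Reacher's attractor = {i, j, k, l, m, p}; Blocker avoids the target exactly from the complement.

n, o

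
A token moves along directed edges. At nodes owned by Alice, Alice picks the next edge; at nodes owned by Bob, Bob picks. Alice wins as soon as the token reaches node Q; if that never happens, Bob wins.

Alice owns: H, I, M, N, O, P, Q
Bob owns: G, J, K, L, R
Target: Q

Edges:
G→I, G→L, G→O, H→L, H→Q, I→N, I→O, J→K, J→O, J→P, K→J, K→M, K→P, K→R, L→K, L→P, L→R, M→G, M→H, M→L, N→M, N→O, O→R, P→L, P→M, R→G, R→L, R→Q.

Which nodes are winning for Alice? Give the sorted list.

H, I, M, N, P, Q

A0 = {Q}
A1: add {H} — H (Alice) has H→Q.
A2: add {M} — M (Alice) has M→H.
A3: add {N, P} — N (Alice) has N→M; P (Alice) has P→M.
A4: add {I} — I (Alice) has I→N.
A5 = A4; e.g. G (Bob) can still go to L. Fixed point.
Alice's winning region = {H, I, M, N, P, Q}.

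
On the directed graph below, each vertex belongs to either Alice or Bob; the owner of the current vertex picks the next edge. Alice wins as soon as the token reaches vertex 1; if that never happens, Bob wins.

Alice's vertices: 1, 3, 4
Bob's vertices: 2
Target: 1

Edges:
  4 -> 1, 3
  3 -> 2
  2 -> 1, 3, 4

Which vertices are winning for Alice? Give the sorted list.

A0 = {1}
A1: add {4} — 4 (Alice) has 4→1.
A2 = A1; e.g. 2 (Bob) can still go to 3. Fixed point.
Alice's winning region = {1, 4}.

1, 4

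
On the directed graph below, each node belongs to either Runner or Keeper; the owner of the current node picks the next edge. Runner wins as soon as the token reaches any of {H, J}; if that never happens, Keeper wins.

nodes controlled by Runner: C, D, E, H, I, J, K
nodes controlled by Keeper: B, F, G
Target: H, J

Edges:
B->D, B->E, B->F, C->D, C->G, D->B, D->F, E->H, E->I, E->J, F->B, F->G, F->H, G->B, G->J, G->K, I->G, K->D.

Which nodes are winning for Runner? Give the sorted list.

A0 = {H, J}
A1: add {E} — E (Runner) has E→H.
A2 = A1; e.g. B (Keeper) can still go to D. Fixed point.
Runner's winning region = {E, H, J}.

E, H, J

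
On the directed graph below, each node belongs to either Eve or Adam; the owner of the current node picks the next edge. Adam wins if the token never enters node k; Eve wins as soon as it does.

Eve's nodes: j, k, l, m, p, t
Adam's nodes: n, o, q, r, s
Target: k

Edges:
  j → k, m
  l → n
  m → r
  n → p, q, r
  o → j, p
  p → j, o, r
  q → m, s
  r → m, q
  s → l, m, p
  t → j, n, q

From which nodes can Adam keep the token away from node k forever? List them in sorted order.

A0 = {k}
A1: add {j} — j (Eve) has j→k.
A2: add {p, t} — p (Eve) has p→j; t (Eve) has t→j.
A3: add {o} — o (Adam): all of {j, p} already in.
A4 = A3; e.g. l (Eve) has no edge into A3. Fixed point.
Eve's attractor = {j, k, o, p, t}; Adam avoids the target exactly from the complement.

l, m, n, q, r, s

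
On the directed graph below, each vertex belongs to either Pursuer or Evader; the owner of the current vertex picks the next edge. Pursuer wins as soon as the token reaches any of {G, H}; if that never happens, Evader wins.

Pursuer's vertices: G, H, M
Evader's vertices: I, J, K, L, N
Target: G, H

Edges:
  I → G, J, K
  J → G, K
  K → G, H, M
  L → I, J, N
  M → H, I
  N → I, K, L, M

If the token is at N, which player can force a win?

A0 = {G, H}
A1: add {M} — M (Pursuer) has M→H.
A2: add {K} — K (Evader): all of {G, H, M} already in.
A3: add {J} — J (Evader): all of {G, K} already in.
A4: add {I} — I (Evader): all of {G, J, K} already in.
A5 = A4; e.g. L (Evader) can still go to N. Fixed point.
N never enters the attractor, so Evader can avoid the target forever.

Evader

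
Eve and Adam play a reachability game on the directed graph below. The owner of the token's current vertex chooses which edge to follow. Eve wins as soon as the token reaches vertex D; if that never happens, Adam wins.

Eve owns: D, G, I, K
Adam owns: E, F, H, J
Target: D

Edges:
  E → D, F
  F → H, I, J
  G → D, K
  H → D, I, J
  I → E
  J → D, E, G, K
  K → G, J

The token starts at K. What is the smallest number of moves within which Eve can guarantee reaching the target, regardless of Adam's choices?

2

A0 = {D}
A1: add {G} — G (Eve) has G→D.
A2: add {K} — K (Eve) has K→G.
A3 = A2; e.g. E (Adam) can still go to F. Fixed point.
K enters the attractor at level 2, so Eve can force the target in 2 moves from there.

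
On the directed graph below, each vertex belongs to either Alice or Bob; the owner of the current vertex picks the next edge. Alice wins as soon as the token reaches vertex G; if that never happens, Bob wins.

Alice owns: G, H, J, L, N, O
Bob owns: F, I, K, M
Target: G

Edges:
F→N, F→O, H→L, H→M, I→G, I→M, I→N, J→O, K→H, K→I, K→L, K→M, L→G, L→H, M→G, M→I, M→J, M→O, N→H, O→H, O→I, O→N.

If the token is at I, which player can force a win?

Bob

A0 = {G}
A1: add {L} — L (Alice) has L→G.
A2: add {H} — H (Alice) has H→L.
A3: add {N, O} — N (Alice) has N→H; O (Alice) has O→H.
A4: add {F, J} — F (Bob): all of {N, O} already in; J (Alice) has J→O.
A5 = A4; e.g. I (Bob) can still go to M. Fixed point.
I never enters the attractor, so Bob can avoid the target forever.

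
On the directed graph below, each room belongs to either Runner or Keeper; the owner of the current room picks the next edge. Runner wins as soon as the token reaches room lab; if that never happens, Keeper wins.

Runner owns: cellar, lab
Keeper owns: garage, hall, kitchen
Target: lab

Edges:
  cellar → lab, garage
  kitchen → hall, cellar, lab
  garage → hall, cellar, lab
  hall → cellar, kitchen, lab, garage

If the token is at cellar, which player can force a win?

Runner

A0 = {lab}
A1: add {cellar} — cellar (Runner) has cellar→lab.
A2 = A1; e.g. hall (Keeper) can still go to kitchen. Fixed point.
cellar ∈ A1, so Runner can force the target.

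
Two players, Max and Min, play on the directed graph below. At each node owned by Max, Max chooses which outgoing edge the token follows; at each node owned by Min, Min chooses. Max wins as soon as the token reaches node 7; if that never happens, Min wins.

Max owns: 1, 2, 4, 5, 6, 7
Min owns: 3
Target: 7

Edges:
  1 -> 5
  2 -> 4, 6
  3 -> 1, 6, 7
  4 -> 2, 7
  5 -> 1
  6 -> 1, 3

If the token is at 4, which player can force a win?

Max

A0 = {7}
A1: add {4} — 4 (Max) has 4→7.
4 ∈ A1, so Max can force the target.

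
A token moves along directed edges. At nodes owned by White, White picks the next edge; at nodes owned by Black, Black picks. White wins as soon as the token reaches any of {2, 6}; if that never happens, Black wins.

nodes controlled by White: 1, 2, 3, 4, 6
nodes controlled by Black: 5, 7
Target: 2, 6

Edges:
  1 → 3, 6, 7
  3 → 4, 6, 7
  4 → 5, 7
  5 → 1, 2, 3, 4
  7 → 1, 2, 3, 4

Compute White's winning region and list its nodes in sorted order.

A0 = {2, 6}
A1: add {1, 3} — 1 (White) has 1→6; 3 (White) has 3→6.
A2 = A1; e.g. 4 (White) has no edge into A1. Fixed point.
White's winning region = {1, 2, 3, 6}.

1, 2, 3, 6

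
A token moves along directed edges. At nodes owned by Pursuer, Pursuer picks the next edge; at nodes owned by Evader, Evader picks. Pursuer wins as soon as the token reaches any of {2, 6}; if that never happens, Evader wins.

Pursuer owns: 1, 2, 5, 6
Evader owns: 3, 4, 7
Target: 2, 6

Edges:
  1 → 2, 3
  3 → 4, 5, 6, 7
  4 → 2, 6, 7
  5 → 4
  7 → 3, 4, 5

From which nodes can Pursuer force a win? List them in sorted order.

1, 2, 6

A0 = {2, 6}
A1: add {1} — 1 (Pursuer) has 1→2.
A2 = A1; e.g. 3 (Evader) can still go to 4. Fixed point.
Pursuer's winning region = {1, 2, 6}.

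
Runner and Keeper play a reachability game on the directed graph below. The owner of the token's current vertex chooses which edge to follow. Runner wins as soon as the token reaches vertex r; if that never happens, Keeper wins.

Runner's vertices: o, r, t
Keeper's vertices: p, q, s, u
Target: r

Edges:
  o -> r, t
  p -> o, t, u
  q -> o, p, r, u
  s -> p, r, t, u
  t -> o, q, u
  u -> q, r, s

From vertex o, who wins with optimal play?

Runner

A0 = {r}
A1: add {o} — o (Runner) has o→r.
o ∈ A1, so Runner can force the target.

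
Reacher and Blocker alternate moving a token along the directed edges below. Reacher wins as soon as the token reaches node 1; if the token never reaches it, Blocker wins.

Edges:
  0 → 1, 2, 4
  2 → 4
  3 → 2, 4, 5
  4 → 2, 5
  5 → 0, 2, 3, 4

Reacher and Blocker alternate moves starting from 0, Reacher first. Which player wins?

Track states (vertex, player-to-move).
A0 = {(1,Reacher), (1,Blocker)}
A1: add {(0,Reacher)}.
(0,Reacher) ∈ A1 ⇒ Reacher forces the target.

Reacher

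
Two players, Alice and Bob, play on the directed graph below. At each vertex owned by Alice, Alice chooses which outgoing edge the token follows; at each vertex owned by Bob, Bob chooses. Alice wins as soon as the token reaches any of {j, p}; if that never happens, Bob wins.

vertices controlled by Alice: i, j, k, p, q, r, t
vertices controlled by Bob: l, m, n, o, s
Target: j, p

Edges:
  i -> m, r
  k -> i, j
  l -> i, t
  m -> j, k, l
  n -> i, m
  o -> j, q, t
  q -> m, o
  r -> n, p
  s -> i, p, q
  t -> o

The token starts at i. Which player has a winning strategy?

Alice

A0 = {j, p}
A1: add {k, r} — k (Alice) has k→j; r (Alice) has r→p.
A2: add {i} — i (Alice) has i→r.
A3 = A2; e.g. l (Bob) can still go to t. Fixed point.
i ∈ A2, so Alice can force the target.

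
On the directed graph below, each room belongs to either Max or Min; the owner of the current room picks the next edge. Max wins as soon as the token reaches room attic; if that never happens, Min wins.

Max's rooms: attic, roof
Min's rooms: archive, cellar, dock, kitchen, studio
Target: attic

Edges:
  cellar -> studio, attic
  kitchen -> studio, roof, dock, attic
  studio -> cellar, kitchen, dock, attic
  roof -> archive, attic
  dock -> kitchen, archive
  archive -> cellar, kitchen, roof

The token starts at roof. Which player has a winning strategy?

A0 = {attic}
A1: add {roof} — roof (Max) has roof→attic.
A2 = A1; e.g. cellar (Min) can still go to studio. Fixed point.
roof ∈ A1, so Max can force the target.

Max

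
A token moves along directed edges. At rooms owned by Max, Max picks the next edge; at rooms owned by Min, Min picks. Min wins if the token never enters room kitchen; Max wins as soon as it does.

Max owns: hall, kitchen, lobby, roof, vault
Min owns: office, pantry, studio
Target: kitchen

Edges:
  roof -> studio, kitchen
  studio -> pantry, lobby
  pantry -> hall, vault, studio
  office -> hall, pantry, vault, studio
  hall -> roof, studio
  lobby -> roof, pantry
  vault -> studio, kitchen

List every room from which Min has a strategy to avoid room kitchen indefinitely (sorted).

office, pantry, studio

A0 = {kitchen}
A1: add {roof, vault} — roof (Max) has roof→kitchen; vault (Max) has vault→kitchen.
A2: add {hall, lobby} — hall (Max) has hall→roof; lobby (Max) has lobby→roof.
A3 = A2; e.g. pantry (Min) can still go to studio. Fixed point.
Max's attractor = {hall, kitchen, lobby, roof, vault}; Min avoids the target exactly from the complement.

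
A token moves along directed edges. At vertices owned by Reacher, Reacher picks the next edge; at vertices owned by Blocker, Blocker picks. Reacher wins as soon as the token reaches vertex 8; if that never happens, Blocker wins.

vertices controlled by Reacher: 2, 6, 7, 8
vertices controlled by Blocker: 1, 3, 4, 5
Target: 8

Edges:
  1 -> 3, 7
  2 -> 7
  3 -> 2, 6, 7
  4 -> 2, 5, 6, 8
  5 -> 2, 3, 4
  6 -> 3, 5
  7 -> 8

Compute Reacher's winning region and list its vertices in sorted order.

2, 7, 8

A0 = {8}
A1: add {7} — 7 (Reacher) has 7→8.
A2: add {2} — 2 (Reacher) has 2→7.
A3 = A2; e.g. 1 (Blocker) can still go to 3. Fixed point.
Reacher's winning region = {2, 7, 8}.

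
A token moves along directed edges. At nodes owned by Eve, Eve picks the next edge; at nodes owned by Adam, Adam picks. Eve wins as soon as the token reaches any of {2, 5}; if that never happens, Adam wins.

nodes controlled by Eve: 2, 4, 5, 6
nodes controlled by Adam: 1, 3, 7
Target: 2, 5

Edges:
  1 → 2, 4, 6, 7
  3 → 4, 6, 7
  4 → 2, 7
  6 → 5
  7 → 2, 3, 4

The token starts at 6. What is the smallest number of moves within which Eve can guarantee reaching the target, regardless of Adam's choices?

1

A0 = {2, 5}
A1: add {4, 6} — 4 (Eve) has 4→2; 6 (Eve) has 6→5.
A2 = A1; e.g. 1 (Adam) can still go to 7. Fixed point.
6 enters the attractor at level 1, so Eve can force the target in 1 move from there.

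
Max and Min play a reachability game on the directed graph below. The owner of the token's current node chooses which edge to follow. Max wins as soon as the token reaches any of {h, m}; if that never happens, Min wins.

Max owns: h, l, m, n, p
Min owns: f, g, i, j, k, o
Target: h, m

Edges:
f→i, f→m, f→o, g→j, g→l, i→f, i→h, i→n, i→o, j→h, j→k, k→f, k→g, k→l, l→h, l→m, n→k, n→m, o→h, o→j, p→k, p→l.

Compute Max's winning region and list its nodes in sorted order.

h, l, m, n, p

A0 = {h, m}
A1: add {l, n} — l (Max) has l→h; n (Max) has n→m.
A2: add {p} — p (Max) has p→l.
A3 = A2; e.g. f (Min) can still go to i. Fixed point.
Max's winning region = {h, l, m, n, p}.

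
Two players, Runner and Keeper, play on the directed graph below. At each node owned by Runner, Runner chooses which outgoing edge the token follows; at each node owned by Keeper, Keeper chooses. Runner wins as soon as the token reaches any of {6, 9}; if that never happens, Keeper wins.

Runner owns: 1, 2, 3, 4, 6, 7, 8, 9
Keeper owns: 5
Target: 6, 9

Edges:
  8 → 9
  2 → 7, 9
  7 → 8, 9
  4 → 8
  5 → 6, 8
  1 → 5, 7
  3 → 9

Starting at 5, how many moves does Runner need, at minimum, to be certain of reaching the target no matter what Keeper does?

2

A0 = {6, 9}
A1: add {2, 3, 7, 8} — 2 (Runner) has 2→9; 3 (Runner) has 3→9; 7 (Runner) has 7→9; 8 (Runner) has 8→9.
A2: add {1, 4, 5} — 1 (Runner) has 1→7; 4 (Runner) has 4→8; 5 (Keeper): all of {6, 8} already in.
A2 = all vertices. Fixed point.
5 enters the attractor at level 2, so Runner can force the target in 2 moves from there.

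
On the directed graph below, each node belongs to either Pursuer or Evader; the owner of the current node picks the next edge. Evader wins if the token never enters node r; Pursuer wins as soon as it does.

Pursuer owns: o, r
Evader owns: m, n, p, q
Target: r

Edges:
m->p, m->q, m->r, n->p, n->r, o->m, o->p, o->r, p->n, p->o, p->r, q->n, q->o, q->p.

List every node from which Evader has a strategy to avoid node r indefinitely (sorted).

A0 = {r}
A1: add {o} — o (Pursuer) has o→r.
A2 = A1; e.g. m (Evader) can still go to p. Fixed point.
Pursuer's attractor = {o, r}; Evader avoids the target exactly from the complement.

m, n, p, q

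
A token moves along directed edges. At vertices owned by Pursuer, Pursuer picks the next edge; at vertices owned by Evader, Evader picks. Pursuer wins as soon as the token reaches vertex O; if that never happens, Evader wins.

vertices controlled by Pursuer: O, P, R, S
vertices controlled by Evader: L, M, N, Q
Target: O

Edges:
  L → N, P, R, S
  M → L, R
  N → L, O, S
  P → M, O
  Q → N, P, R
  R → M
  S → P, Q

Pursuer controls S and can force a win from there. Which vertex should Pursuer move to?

A0 = {O}
A1: add {P} — P (Pursuer) has P→O.
A2: add {S} — S (Pursuer) has S→P.
A3 = A2; e.g. L (Evader) can still go to N. Fixed point.
From S, successor P is in the attractor (rank 1); the other successor Q is not.

P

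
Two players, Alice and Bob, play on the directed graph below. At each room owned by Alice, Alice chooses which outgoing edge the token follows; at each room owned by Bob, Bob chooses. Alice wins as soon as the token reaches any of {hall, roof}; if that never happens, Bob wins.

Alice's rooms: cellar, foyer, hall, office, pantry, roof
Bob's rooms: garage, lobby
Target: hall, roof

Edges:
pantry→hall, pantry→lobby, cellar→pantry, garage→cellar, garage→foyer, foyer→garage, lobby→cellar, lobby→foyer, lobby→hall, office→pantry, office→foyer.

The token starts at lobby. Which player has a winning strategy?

Bob

A0 = {hall, roof}
A1: add {pantry} — pantry (Alice) has pantry→hall.
A2: add {cellar, office} — cellar (Alice) has cellar→pantry; office (Alice) has office→pantry.
A3 = A2; e.g. garage (Bob) can still go to foyer. Fixed point.
lobby never enters the attractor, so Bob can avoid the target forever.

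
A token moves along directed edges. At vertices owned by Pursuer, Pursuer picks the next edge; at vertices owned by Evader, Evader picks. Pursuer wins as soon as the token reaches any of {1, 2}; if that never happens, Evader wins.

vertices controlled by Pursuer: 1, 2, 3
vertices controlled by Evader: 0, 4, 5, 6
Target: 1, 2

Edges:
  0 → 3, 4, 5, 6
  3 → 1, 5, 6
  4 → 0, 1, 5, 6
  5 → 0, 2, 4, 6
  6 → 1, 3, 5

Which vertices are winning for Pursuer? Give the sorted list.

A0 = {1, 2}
A1: add {3} — 3 (Pursuer) has 3→1.
A2 = A1; e.g. 0 (Evader) can still go to 4. Fixed point.
Pursuer's winning region = {1, 2, 3}.

1, 2, 3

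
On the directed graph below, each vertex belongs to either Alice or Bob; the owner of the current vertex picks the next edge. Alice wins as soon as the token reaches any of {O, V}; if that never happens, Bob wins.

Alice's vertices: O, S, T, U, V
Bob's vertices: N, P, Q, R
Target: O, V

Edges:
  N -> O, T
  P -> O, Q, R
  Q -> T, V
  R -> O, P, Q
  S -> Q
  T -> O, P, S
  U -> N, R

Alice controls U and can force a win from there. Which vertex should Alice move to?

A0 = {O, V}
A1: add {T} — T (Alice) has T→O.
A2: add {N, Q} — N (Bob): all of {O, T} already in; Q (Bob): all of {T, V} already in.
A3: add {S, U} — S (Alice) has S→Q; U (Alice) has U→N.
A4 = A3; e.g. P (Bob) can still go to R. Fixed point.
From U, successor N is in the attractor (rank 2); the other successor R is not.

N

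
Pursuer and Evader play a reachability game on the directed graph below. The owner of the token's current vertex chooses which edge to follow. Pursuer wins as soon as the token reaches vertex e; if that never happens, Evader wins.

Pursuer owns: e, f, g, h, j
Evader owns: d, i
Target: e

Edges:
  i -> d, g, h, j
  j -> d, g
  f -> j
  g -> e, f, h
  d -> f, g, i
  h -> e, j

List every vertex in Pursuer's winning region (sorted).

A0 = {e}
A1: add {g, h} — g (Pursuer) has g→e; h (Pursuer) has h→e.
A2: add {j} — j (Pursuer) has j→g.
A3: add {f} — f (Pursuer) has f→j.
A4 = A3; e.g. d (Evader) can still go to i. Fixed point.
Pursuer's winning region = {e, f, g, h, j}.

e, f, g, h, j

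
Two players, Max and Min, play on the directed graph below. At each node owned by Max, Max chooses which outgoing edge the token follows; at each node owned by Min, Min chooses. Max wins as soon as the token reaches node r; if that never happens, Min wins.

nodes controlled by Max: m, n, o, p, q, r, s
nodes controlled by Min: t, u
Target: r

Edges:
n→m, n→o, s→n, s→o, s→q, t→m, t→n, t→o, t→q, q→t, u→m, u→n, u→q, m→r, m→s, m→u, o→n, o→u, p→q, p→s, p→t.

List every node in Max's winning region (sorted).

A0 = {r}
A1: add {m} — m (Max) has m→r.
A2: add {n} — n (Max) has n→m.
A3: add {o, s} — o (Max) has o→n; s (Max) has s→n.
A4: add {p} — p (Max) has p→s.
A5 = A4; e.g. q (Max) has no edge into A4. Fixed point.
Max's winning region = {m, n, o, p, r, s}.

m, n, o, p, r, s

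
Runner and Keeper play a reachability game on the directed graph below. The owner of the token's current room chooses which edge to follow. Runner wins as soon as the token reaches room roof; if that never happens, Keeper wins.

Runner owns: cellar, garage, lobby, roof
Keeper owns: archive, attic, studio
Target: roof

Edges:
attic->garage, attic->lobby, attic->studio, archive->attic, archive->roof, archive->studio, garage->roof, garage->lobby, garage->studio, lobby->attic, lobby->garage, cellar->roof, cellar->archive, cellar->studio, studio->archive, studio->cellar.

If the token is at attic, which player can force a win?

A0 = {roof}
A1: add {cellar, garage} — garage (Runner) has garage→roof; cellar (Runner) has cellar→roof.
A2: add {lobby} — lobby (Runner) has lobby→garage.
A3 = A2; e.g. attic (Keeper) can still go to studio. Fixed point.
attic never enters the attractor, so Keeper can avoid the target forever.

Keeper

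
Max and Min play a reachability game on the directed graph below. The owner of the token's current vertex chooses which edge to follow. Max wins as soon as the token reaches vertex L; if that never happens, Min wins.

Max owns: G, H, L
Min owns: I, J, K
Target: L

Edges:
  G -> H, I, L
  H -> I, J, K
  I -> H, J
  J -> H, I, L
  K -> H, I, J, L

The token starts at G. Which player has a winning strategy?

Max

A0 = {L}
A1: add {G} — G (Max) has G→L.
A2 = A1; e.g. H (Max) has no edge into A1. Fixed point.
G ∈ A1, so Max can force the target.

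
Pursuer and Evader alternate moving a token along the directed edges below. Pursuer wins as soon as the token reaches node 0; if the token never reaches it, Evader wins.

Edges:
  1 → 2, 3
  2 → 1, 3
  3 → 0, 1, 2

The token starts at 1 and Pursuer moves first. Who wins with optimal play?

Evader

Track states (vertex, player-to-move).
A0 = {(0,Pursuer), (0,Evader)}
A1: add {(3,Pursuer)}.
A2 = A1; e.g. (1,Pursuer) stays out. (1,Pursuer) never enters ⇒ Evader avoids the target.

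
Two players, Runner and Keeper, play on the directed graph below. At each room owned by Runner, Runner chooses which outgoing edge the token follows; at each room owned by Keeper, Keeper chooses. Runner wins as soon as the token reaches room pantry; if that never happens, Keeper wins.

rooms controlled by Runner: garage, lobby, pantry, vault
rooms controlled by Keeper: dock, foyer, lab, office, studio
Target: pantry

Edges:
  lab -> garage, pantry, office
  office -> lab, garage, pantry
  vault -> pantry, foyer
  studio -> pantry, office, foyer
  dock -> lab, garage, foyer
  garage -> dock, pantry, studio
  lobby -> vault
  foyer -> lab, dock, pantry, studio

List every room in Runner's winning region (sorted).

A0 = {pantry}
A1: add {garage, vault} — garage (Runner) has garage→pantry; vault (Runner) has vault→pantry.
A2: add {lobby} — lobby (Runner) has lobby→vault.
A3 = A2; e.g. lab (Keeper) can still go to office. Fixed point.
Runner's winning region = {garage, lobby, pantry, vault}.

garage, lobby, pantry, vault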